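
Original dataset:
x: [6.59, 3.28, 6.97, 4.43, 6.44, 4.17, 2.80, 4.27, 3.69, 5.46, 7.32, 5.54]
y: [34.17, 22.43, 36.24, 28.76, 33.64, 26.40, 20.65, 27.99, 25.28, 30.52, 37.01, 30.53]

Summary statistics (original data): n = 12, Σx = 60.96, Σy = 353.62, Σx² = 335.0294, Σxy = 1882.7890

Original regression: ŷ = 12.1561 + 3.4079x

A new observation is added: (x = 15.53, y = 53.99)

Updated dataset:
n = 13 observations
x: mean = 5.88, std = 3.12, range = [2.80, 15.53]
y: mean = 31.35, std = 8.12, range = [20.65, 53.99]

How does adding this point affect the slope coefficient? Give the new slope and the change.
Adding the point moves β₁ from 3.4079 to 2.5599, i.e. it decreases by 0.8480 (-24.9%).

The new point has HIGH LEVERAGE: x = 15.53 is far from the original mean x̄ = 60.96/12 ≈ 5.08 (original range [2.80, 7.32]).

Step 1: Update the sums with the new point (n goes from 12 to 13)
Σx  = 60.96 + 15.53 = 76.49
Σy  = 353.62 + 53.99 = 407.61
Σx² = 335.0294 + 15.53² = 335.0294 + 241.1809 = 576.2103
Σxy = 1882.7890 + 15.53×53.99 = 1882.7890 + 838.4647 = 2721.2537

Step 2: Recompute the slope with b₁ = (nΣxy − ΣxΣy) / (nΣx² − (Σx)²)
Numerator   = 13×2721.2537 − 76.49×407.61 = 35376.2981 − 31178.0889 = 4198.2092
Denominator = 13×576.2103 − 76.49² = 7490.7339 − 5850.7201 = 1640.0138
b₁(new) = 4198.2092 / 1640.0138 = 2.5599

(Same formula on the original sums: (12×1882.7890 − 60.96×353.62) / (12×335.0294 − 60.96²) = 1036.7928 / 304.2312 = 3.4079, matching the given fit.)

Step 3: Change in slope
Δβ₁ = 2.5599 − 3.4079 = -0.8480
Relative change = -0.8480 / 3.4079 × 100% = -24.9%
→ the slope decreases when the point is added.

A high-leverage point only changes the slope if it is off the original line; here y = 53.99 is below the original trend, so the slope decreases.
In practice: examine leverage (hᵢ) and Cook's distance rather than deleting it automatically; investigate whether it comes from the same population as the rest of the sample.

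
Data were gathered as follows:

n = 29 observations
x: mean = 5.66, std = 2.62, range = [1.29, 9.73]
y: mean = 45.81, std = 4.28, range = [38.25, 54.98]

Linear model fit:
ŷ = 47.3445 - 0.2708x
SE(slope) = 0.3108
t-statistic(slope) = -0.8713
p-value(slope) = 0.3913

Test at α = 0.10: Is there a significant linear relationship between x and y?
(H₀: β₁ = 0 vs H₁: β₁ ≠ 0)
p-value = 0.3913 ≥ α = 0.10, so we fail to reject H₀. The relationship is not significant.

Hypothesis test for the slope coefficient:

H₀: β₁ = 0 (no linear relationship)
H₁: β₁ ≠ 0 (linear relationship exists)

Test statistic: t = β̂₁ / SE(β̂₁) = -0.2708 / 0.3108 = -0.8713

With df = 27, the two-sided p-value for |t| = 0.8713 is 0.3913.

Decision rule: reject H₀ if p-value < α.
p-value = 0.3913 ≥ α = 0.10 → fail to reject H₀.

There is not sufficient evidence at the 10% significance level to conclude that a linear relationship exists between x and y.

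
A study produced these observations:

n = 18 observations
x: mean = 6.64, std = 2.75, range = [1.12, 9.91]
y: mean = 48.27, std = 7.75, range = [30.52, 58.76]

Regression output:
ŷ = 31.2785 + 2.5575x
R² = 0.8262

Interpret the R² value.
About 82.62% of the variability in y is accounted for by the regression on x (R² = 0.8262) — a strong linear fit.

R² = 1 − SS_res/SS_tot compares the residual scatter to the total scatter of y about its mean.

Here R² = 0.8262:
- Explained: 82.62% of the variation in y
- Unexplained (residual): 100% − 82.62% = 17.38%
- Rule of thumb (below 0.3 weak; 0.3 to below 0.7 moderate; 0.7 and above strong) → strong

Calculation: R² = 1 − (SS_res / SS_tot), where SS_res is the sum of squared residuals and SS_tot the total sum of squares.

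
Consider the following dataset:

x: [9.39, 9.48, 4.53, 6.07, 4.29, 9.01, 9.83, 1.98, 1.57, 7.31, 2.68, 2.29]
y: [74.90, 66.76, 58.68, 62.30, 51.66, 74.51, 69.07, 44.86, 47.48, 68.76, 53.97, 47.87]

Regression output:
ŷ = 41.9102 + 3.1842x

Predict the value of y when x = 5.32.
ŷ = 58.8501

To predict y for x = 5.32, substitute into the regression equation:

ŷ = 41.9102 + 3.1842 × 5.32
ŷ = 41.9102 + 16.9399
ŷ = 58.8501

This is a point prediction; actual observations scatter around it by roughly the residual standard deviation.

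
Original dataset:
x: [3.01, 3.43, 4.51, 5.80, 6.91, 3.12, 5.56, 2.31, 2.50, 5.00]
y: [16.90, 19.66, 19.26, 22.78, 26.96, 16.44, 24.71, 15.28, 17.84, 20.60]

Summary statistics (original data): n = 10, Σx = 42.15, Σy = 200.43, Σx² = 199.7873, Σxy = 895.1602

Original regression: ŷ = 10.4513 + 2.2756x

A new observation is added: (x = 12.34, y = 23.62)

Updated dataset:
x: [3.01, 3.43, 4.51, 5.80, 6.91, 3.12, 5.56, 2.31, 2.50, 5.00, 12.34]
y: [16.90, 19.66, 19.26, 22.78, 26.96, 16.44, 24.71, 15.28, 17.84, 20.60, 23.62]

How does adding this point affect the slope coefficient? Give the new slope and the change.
Adding the point moves β₁ from 2.2756 to 0.9346, i.e. it decreases by 1.3410 (-58.9%).

x = 12.34 lies well outside the original x-range [2.31, 6.91] (x̄ ≈ 4.22), so this observation has high leverage and can move the slope substantially.

Step 1: Update the sums with the new point (n goes from 10 to 11)
Σx  = 42.15 + 12.34 = 54.49
Σy  = 200.43 + 23.62 = 224.05
Σx² = 199.7873 + 12.34² = 199.7873 + 152.2756 = 352.0629
Σxy = 895.1602 + 12.34×23.62 = 895.1602 + 291.4708 = 1186.6310

Step 2: Recompute the slope with b₁ = (nΣxy − ΣxΣy) / (nΣx² − (Σx)²)
Numerator   = 11×1186.6310 − 54.49×224.05 = 13052.9410 − 12208.4845 = 844.4565
Denominator = 11×352.0629 − 54.49² = 3872.6919 − 2969.1601 = 903.5318
b₁(new) = 844.4565 / 903.5318 = 0.9346

(Same formula on the original sums: (10×895.1602 − 42.15×200.43) / (10×199.7873 − 42.15²) = 503.4775 / 221.2505 = 2.2756, matching the given fit.)

Step 3: Change in slope
Δβ₁ = 0.9346 − 2.2756 = -1.3410
Relative change = -1.3410 / 2.2756 × 100% = -58.9%
→ the slope decreases when the point is added.

A high-leverage point only changes the slope if it is off the original line; here y = 23.62 is below the original trend, so the slope decreases.
In practice: refit with and without it and report both if conclusions differ; check such a point for data-entry or measurement error.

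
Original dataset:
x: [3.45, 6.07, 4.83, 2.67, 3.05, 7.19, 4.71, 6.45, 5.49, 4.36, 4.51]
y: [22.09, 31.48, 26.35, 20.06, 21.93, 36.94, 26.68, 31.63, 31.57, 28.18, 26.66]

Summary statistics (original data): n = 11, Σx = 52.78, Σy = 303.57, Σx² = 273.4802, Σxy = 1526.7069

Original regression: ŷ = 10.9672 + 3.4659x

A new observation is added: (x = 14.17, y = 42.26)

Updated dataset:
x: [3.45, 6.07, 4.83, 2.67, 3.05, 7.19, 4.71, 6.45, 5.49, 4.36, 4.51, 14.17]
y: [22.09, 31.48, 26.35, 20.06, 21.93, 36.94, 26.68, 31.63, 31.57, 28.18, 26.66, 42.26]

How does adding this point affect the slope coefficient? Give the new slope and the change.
New slope β₁ = 1.9464 versus 3.4659 before: a change of -1.5195 (-43.8%).

x = 14.17 lies well outside the original x-range [2.67, 7.19] (x̄ ≈ 4.80), so this observation has high leverage and can move the slope substantially.

Step 1: Update the sums with the new point (n goes from 11 to 12)
Σx  = 52.78 + 14.17 = 66.95
Σy  = 303.57 + 42.26 = 345.83
Σx² = 273.4802 + 14.17² = 273.4802 + 200.7889 = 474.2691
Σxy = 1526.7069 + 14.17×42.26 = 1526.7069 + 598.8242 = 2125.5311

Step 2: Recompute the slope with b₁ = (nΣxy − ΣxΣy) / (nΣx² − (Σx)²)
Numerator   = 12×2125.5311 − 66.95×345.83 = 25506.3732 − 23153.3185 = 2353.0547
Denominator = 12×474.2691 − 66.95² = 5691.2292 − 4482.3025 = 1208.9267
b₁(new) = 2353.0547 / 1208.9267 = 1.9464

(Same formula on the original sums: (11×1526.7069 − 52.78×303.57) / (11×273.4802 − 52.78²) = 771.3513 / 222.5538 = 3.4659, matching the given fit.)

Step 3: Change in slope
Δβ₁ = 1.9464 − 3.4659 = -1.5195
Relative change = -1.5195 / 3.4659 × 100% = -43.8%
→ the slope decreases when the point is added.

A high-leverage point only changes the slope if it is off the original line; here y = 42.26 is below the original trend, so the slope decreases.
In practice: examine leverage (hᵢ) and Cook's distance rather than deleting it automatically.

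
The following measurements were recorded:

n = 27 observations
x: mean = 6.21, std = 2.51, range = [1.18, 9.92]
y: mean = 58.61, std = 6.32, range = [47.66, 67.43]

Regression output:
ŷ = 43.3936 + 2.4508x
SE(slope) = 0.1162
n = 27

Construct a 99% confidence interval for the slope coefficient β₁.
The 99% CI for β₁ is (2.1269, 2.7747)

Confidence interval for the slope:

The 99% CI for β₁ is: β̂₁ ± t*(α/2, n-2) × SE(β̂₁)

Step 1: Find critical t-value
- Confidence level = 0.99
- Degrees of freedom = n - 2 = 27 - 2 = 25
- t*(α/2, 25) = 2.7874

Step 2: Calculate margin of error
Margin = 2.7874 × 0.1162 = 0.3239

Step 3: Construct interval
CI = 2.4508 ± 0.3239
CI = (2.1269, 2.7747)

Interpretation: intervals built this way capture the true β₁ in 99% of repeated samples; here the plausible range for the per-unit effect of x on y is 2.1269 to 2.7747.
Both endpoints are positive, so the data support a genuinely positive slope at this confidence level.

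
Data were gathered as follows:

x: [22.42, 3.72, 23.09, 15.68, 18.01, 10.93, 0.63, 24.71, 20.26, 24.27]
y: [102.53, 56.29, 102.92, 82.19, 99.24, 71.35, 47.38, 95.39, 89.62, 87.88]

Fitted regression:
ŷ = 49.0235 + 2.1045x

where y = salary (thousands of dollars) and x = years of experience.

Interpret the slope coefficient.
An increase of one year in experience is associated with a 2.1045 thousand dollars increase in predicted salary.

The slope β₁ = 2.1045 gives the rate at which the fitted salary changes with experience.

Interpretation:
- Experience up by 1 year → predicted salary increases by 2.1045 thousand dollars
- The effect is assumed constant over the observed range of x (linearity)
- The sign (+) gives the direction; the magnitude 2.1045 gives the size of the effect per year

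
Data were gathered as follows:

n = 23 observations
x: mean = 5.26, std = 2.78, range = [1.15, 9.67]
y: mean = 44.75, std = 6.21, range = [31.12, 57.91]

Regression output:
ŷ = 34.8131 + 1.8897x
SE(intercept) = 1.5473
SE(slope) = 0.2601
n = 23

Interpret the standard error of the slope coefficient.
SE(β̂₁) = 0.2601 is the estimated standard deviation of the slope estimate across repeated samples; relative to β̂₁ = 1.8897 that is 13.8%, a precise estimate.

SE(β̂₁) = s / √Sxx, where s is the residual standard deviation and Sxx = Σ(x − x̄)². It is the yardstick for how far β̂₁ = 1.8897 could plausibly be from the true slope.

Relative precision:
- SE / |β̂₁| = 0.2601 / 1.8897 = 13.8%
- Rule of thumb (under 20%: precise; 20% to under 50%: moderately precise; 50% or more: imprecise) → precise

Rough 95% range (±2 SE): 1.8897 ± 0.5202 → (1.3695, 2.4099).

What drives SE(β̂₁): wider spread of x values → smaller SE.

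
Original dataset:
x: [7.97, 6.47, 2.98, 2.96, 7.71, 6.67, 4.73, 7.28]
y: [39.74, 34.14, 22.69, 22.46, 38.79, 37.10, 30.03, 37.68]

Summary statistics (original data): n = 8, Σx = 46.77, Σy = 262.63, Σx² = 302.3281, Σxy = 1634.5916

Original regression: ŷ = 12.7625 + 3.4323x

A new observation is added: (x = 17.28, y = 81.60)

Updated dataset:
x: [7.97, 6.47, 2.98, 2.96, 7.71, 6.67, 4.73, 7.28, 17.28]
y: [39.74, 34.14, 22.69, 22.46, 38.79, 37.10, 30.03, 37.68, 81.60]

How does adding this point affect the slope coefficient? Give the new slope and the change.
Adding the point moves β₁ from 3.4323 to 4.0996, i.e. it increases by 0.6673 (+19.4%).

The new point has HIGH LEVERAGE: x = 17.28 is far from the original mean x̄ = 46.77/8 ≈ 5.85 (original range [2.96, 7.97]).

Step 1: Update the sums with the new point (n goes from 8 to 9)
Σx  = 46.77 + 17.28 = 64.05
Σy  = 262.63 + 81.60 = 344.23
Σx² = 302.3281 + 17.28² = 302.3281 + 298.5984 = 600.9265
Σxy = 1634.5916 + 17.28×81.60 = 1634.5916 + 1410.0480 = 3044.6396

Step 2: Recompute the slope with b₁ = (nΣxy − ΣxΣy) / (nΣx² − (Σx)²)
Numerator   = 9×3044.6396 − 64.05×344.23 = 27401.7564 − 22047.9315 = 5353.8249
Denominator = 9×600.9265 − 64.05² = 5408.3385 − 4102.4025 = 1305.9360
b₁(new) = 5353.8249 / 1305.9360 = 4.0996

(Same formula on the original sums: (8×1634.5916 − 46.77×262.63) / (8×302.3281 − 46.77²) = 793.5277 / 231.1919 = 3.4323, matching the given fit.)

Step 3: Change in slope
Δβ₁ = 4.0996 − 3.4323 = +0.6673
Relative change = +0.6673 / 3.4323 × 100% = +19.4%
→ the slope increases when the point is added.

Because the point sits above the extension of the original line at a high-leverage x, it tilts the fit up.
In practice: check such a point for data-entry or measurement error.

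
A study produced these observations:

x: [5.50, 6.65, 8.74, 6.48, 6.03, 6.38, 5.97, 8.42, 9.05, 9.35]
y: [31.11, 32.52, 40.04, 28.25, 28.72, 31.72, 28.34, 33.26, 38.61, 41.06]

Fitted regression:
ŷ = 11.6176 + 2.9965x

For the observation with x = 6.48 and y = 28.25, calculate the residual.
Residual = -2.7849

The residual is the difference between the actual value and the predicted value:

Residual = y - ŷ

Step 1: Calculate predicted value
ŷ = 11.6176 + 2.9965 × 6.48
ŷ = 31.0349

Step 2: Calculate residual
Residual = 28.25 - 31.0349
Residual = -2.7849

Interpretation: the model overestimates the actual value by 2.7849 at this point (negative residual → observation lies below the fitted line).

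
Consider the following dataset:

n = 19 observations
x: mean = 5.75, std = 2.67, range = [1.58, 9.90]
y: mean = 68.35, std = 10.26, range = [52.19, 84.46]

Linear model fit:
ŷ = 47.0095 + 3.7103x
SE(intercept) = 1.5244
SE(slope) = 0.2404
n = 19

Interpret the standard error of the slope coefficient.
SE(slope) = 0.2404 measures the uncertainty in the estimated slope. The coefficient is estimated precisely (SE/|β̂₁| = 6.5%).

SE(β̂₁) = s / √Sxx, where s is the residual standard deviation and Sxx = Σ(x − x̄)². It is the yardstick for how far β̂₁ = 3.7103 could plausibly be from the true slope.

Relative precision:
- SE / |β̂₁| = 0.2404 / 3.7103 = 6.5%
- Rule of thumb (under 20%: precise; 20% to under 50%: moderately precise; 50% or more: imprecise) → precise

Link to the t-test: t = β̂₁ / SE(β̂₁) = 3.7103 / 0.2404 = 15.4339, the statistic for H₀: β₁ = 0.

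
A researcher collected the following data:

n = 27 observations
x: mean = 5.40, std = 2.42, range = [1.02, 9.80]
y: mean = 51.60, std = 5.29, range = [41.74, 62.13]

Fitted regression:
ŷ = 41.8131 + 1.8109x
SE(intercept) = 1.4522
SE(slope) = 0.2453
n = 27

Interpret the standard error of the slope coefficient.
The slope 1.8109 is pinned down to within about ±0.2453 (one SE) by these data — relative uncertainty 13.5%, i.e. precise.

What SE measures:
- The standard error quantifies the sampling variability of the coefficient estimate
- It is the estimated standard deviation of β̂₁ across hypothetical repeated samples of the same size
- Smaller SE → more precise estimate

Relative precision:
- SE / |β̂₁| = 0.2453 / 1.8109 = 13.5%
- Rule of thumb (under 20%: precise; 20% to under 50%: moderately precise; 50% or more: imprecise) → precise

Rough 95% range (±2 SE): 1.8109 ± 0.4906 → (1.3203, 2.3015).

What drives SE(β̂₁): more residual scatter → larger SE; larger n (here n = 27) → smaller SE; wider spread of x values → smaller SE.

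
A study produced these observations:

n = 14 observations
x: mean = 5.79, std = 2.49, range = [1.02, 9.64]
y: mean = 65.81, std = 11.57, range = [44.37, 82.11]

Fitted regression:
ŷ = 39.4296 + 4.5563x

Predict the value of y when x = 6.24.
ŷ = 67.8609

To predict y for x = 6.24, substitute into the regression equation:

ŷ = 39.4296 + 4.5563 × 6.24
ŷ = 39.4296 + 28.4313
ŷ = 67.8609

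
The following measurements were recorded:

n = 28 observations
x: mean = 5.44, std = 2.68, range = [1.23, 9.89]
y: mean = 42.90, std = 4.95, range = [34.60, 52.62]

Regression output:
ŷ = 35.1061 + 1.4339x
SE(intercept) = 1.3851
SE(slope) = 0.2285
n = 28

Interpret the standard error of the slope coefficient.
The slope 1.4339 is pinned down to within about ±0.2285 (one SE) by these data — relative uncertainty 15.9%, i.e. precise.

SE(β̂₁) = s / √Sxx, where s is the residual standard deviation and Sxx = Σ(x − x̄)². It is the yardstick for how far β̂₁ = 1.4339 could plausibly be from the true slope.

Relative precision:
- SE / |β̂₁| = 0.2285 / 1.4339 = 15.9%
- Rule of thumb (under 20%: precise; 20% to under 50%: moderately precise; 50% or more: imprecise) → precise

Link to the t-test: t = β̂₁ / SE(β̂₁) = 1.4339 / 0.2285 = 6.2753, the statistic for H₀: β₁ = 0.

What drives SE(β̂₁): larger n (here n = 28) → smaller SE; wider spread of x values → smaller SE; more residual scatter → larger SE.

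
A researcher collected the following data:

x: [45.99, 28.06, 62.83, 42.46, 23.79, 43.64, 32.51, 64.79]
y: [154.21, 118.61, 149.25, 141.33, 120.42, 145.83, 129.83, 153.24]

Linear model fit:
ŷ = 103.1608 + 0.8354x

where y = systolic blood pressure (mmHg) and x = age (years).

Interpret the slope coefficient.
For each additional year of age, predicted blood pressure increases by approximately 0.8354 mmHg.

β₁ = 0.8354 is the change in predicted blood pressure (mmHg) per additional year of age.

Interpretation:
- Age up by 1 year → predicted blood pressure increases by 0.8354 mmHg
- This is a linear approximation: the same per-unit change is assumed across the whole observed x range

The intercept β₀ = 103.1608 is the predicted blood pressure when age = 0; since the smallest observed x is 23.79, this is an extrapolation and mainly anchors the line.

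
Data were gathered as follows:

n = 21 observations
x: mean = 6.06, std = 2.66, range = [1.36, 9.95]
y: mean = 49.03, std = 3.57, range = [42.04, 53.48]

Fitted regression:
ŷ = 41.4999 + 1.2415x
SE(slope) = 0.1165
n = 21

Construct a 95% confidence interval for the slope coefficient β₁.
The 95% CI for β₁ is (0.9977, 1.4853)

Confidence interval for the slope:

The 95% CI for β₁ is: β̂₁ ± t*(α/2, n-2) × SE(β̂₁)

Step 1: Find critical t-value
- Confidence level = 0.95
- Degrees of freedom = n - 2 = 21 - 2 = 19
- t*(α/2, 19) = 2.0930

Step 2: Calculate margin of error
Margin = 2.0930 × 0.1165 = 0.2438

Step 3: Construct interval
CI = 1.2415 ± 0.2438
CI = (0.9977, 1.4853)

Interpretation: intervals built this way capture the true β₁ in 95% of repeated samples; here the plausible range for the per-unit effect of x on y is 0.9977 to 1.4853.
The interval does not include 0, suggesting a significant linear relationship.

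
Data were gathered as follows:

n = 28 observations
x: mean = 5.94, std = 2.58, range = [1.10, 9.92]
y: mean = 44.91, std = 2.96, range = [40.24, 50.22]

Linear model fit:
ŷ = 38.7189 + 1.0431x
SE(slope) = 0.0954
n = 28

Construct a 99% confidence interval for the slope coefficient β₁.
The 99% CI for β₁ is (0.7780, 1.3082)

Confidence interval for the slope:

The 99% CI for β₁ is: β̂₁ ± t*(α/2, n-2) × SE(β̂₁)

Step 1: Find critical t-value
- Confidence level = 0.99
- Degrees of freedom = n - 2 = 28 - 2 = 26
- t*(α/2, 26) = 2.7787

Step 2: Calculate margin of error
Margin = 2.7787 × 0.0954 = 0.2651

Step 3: Construct interval
CI = 1.0431 ± 0.2651
CI = (0.7780, 1.3082)

Interpretation: intervals built this way capture the true β₁ in 99% of repeated samples; here the plausible range for the per-unit effect of x on y is 0.7780 to 1.3082.
Both endpoints are positive, so the data support a genuinely positive slope at this confidence level.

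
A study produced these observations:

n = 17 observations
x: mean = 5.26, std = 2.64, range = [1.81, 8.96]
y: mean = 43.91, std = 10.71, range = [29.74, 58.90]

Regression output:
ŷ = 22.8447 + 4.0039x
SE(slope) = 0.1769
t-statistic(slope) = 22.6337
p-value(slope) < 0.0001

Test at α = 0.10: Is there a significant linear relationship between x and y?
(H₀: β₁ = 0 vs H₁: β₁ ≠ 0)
p-value < 0.0001 < α = 0.10, so we reject H₀. The relationship is significant.

Hypothesis test for the slope coefficient:

H₀: β₁ = 0 (no linear relationship)
H₁: β₁ ≠ 0 (linear relationship exists)

Test statistic: t = β̂₁ / SE(β̂₁) = 4.0039 / 0.1769 = 22.6337

With df = 15, the two-sided p-value for |t| = 22.6337 is <0.0001.

Decision rule: reject H₀ if p-value < α.
p-value < 0.0001 < α = 0.10 → reject H₀.

At α = 0.10 the data do provide convincing evidence of a nonzero slope.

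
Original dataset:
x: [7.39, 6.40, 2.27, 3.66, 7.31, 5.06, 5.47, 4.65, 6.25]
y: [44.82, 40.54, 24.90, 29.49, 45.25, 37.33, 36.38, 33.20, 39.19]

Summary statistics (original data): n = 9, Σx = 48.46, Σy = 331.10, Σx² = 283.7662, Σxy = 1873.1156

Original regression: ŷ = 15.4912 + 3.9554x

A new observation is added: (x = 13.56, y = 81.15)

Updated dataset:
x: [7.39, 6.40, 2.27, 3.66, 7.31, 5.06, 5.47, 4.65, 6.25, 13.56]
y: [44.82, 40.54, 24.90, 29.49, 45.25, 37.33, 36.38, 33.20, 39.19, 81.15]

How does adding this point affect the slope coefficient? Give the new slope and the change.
The slope changes from 3.9554 to 5.0214 (change of +1.0660, or +27.0%).

The new point has HIGH LEVERAGE: x = 13.56 is far from the original mean x̄ = 48.46/9 ≈ 5.38 (original range [2.27, 7.39]).

Step 1: Update the sums with the new point (n goes from 9 to 10)
Σx  = 48.46 + 13.56 = 62.02
Σy  = 331.10 + 81.15 = 412.25
Σx² = 283.7662 + 13.56² = 283.7662 + 183.8736 = 467.6398
Σxy = 1873.1156 + 13.56×81.15 = 1873.1156 + 1100.3940 = 2973.5096

Step 2: Recompute the slope with b₁ = (nΣxy − ΣxΣy) / (nΣx² − (Σx)²)
Numerator   = 10×2973.5096 − 62.02×412.25 = 29735.0960 − 25567.7450 = 4167.3510
Denominator = 10×467.6398 − 62.02² = 4676.3980 − 3846.4804 = 829.9176
b₁(new) = 4167.3510 / 829.9176 = 5.0214

(Same formula on the original sums: (9×1873.1156 − 48.46×331.10) / (9×283.7662 − 48.46²) = 812.9344 / 205.5242 = 3.9554, matching the given fit.)

Step 3: Change in slope
Δβ₁ = 5.0214 − 3.9554 = +1.0660
Relative change = +1.0660 / 3.9554 × 100% = +27.0%
→ the slope increases when the point is added.

A high-leverage point only changes the slope if it is off the original line; here y = 81.15 is above the original trend, so the slope increases.
In practice: refit with and without it and report both if conclusions differ.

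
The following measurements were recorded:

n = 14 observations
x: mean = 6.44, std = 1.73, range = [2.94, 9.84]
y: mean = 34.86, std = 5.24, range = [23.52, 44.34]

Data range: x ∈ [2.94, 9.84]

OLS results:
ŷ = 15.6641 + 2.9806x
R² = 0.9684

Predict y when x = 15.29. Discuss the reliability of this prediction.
ŷ = 61.2375 (extrapolation — x = 15.29 lies outside [2.94, 9.84], so reliability is low).

Prediction calculation:
ŷ = 15.6641 + 2.9806 × 15.29
ŷ = 61.2375

Reliability:
- Data range: x ∈ [2.94, 9.84]
- Prediction point: x = 15.29 is 5.45 units above the observed range → this is EXTRAPOLATION, not interpolation

Why that matters here:
- R² describes fit only over the sampled x values; it says nothing about behaviour beyond them
- There are no observations near this x to validate the fitted line there

A defensible statement: 'if the linear trend continued to x = 15.29, y would be about 61.2375' — the premise is untested.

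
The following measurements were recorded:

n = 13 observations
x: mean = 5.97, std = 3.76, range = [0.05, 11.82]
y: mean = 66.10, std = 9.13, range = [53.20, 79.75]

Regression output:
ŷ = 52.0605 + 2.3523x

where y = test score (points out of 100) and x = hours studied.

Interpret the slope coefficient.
On average, test score is about 2.3523 points higher for every extra hour of study time.

The slope β₁ = 2.3523 gives the rate at which the fitted test score changes with study time.

Interpretation:
- Study time up by 1 hour → predicted test score increases by 2.3523 points
- This is a linear approximation: the same per-unit change is assumed across the whole observed x range

(β₀ = 52.0605 is the fitted value at x = 0 and is not part of the slope interpretation.)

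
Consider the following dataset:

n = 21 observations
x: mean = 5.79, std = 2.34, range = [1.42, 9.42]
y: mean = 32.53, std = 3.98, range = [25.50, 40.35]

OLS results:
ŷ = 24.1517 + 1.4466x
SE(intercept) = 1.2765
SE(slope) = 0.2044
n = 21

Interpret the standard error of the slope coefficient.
The slope 1.4466 is pinned down to within about ±0.2044 (one SE) by these data — relative uncertainty 14.1%, i.e. precise.

SE(β̂₁) = s / √Sxx, where s is the residual standard deviation and Sxx = Σ(x − x̄)². It is the yardstick for how far β̂₁ = 1.4466 could plausibly be from the true slope.

Relative precision:
- SE / |β̂₁| = 0.2044 / 1.4466 = 14.1%
- Rule of thumb (under 20%: precise; 20% to under 50%: moderately precise; 50% or more: imprecise) → precise

Link to the t-test: t = β̂₁ / SE(β̂₁) = 1.4466 / 0.2044 = 7.0773, the statistic for H₀: β₁ = 0.

What drives SE(β̂₁): wider spread of x values → smaller SE; larger n (here n = 21) → smaller SE; more residual scatter → larger SE.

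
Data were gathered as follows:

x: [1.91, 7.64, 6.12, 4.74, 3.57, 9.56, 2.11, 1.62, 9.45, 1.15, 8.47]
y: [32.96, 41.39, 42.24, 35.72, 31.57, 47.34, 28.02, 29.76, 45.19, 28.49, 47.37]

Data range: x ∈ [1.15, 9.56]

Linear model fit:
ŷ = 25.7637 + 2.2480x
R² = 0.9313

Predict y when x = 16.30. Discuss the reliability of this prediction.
ŷ = 62.4061, but this is extrapolation (above the data range [1.15, 9.56]) and may be unreliable.

Prediction calculation:
ŷ = 25.7637 + 2.2480 × 16.30
ŷ = 62.4061

Reliability:
- Data range: x ∈ [1.15, 9.56]
- Prediction point: x = 16.30 is 6.74 units above the observed range → this is EXTRAPOLATION, not interpolation

Why that matters here:
- There are no observations near this x to validate the fitted line there
- Real relationships often flatten, saturate, or turn nonlinear at extremes
- The linear relationship may not hold outside the observed range

A defensible statement: 'if the linear trend continued to x = 16.30, y would be about 62.4061' — the premise is untested.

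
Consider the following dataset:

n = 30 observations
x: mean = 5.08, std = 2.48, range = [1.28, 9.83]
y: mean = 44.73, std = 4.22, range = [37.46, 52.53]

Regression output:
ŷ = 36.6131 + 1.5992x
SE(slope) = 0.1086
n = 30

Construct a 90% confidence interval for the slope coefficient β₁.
The 90% CI for β₁ is (1.4145, 1.7839)

Confidence interval for the slope:

The 90% CI for β₁ is: β̂₁ ± t*(α/2, n-2) × SE(β̂₁)

Step 1: Find critical t-value
- Confidence level = 0.9
- Degrees of freedom = n - 2 = 30 - 2 = 28
- t*(α/2, 28) = 1.7011

Step 2: Calculate margin of error
Margin = 1.7011 × 0.1086 = 0.1847

Step 3: Construct interval
CI = 1.5992 ± 0.1847
CI = (1.4145, 1.7839)

Interpretation: intervals built this way capture the true β₁ in 90% of repeated samples; here the plausible range for the per-unit effect of x on y is 1.4145 to 1.7839.
The interval does not include 0, suggesting a significant linear relationship.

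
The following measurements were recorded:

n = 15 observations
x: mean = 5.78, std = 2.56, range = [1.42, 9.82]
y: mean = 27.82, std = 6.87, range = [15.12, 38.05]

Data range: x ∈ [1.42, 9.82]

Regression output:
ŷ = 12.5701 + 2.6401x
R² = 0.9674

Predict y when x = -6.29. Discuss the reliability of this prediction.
ŷ = -4.0361, but this is extrapolation (below the data range [1.42, 9.82]) and may be unreliable.

Prediction calculation:
ŷ = 12.5701 + 2.6401 × (-6.29)
ŷ = -4.0361

Reliability:
- Data range: x ∈ [1.42, 9.82]
- Prediction point: x = -6.29 is 7.71 units below the observed range → this is EXTRAPOLATION, not interpolation

Why that matters here:
- The linear relationship may not hold outside the observed range
- The standard error of prediction grows with (x − x̄)², and x = -6.29 is far from x̄ = 5.78
- Real relationships often flatten, saturate, or turn nonlinear at extremes

The R² = 0.9674 only validates the fit within [1.42, 9.82]; treat ŷ = -4.0361 with caution.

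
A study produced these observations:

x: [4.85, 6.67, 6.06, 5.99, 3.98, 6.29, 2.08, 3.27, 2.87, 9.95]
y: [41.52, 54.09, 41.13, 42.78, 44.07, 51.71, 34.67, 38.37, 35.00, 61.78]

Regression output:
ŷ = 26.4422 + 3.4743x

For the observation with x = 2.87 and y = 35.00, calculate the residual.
Residual = -1.4134

The residual is the difference between the actual value and the predicted value:

Residual = y - ŷ

Step 1: Calculate predicted value
ŷ = 26.4422 + 3.4743 × 2.87
ŷ = 36.4134

Step 2: Calculate residual
Residual = 35.00 - 36.4134
Residual = -1.4134

Sign check: y < ŷ, so the point is below the line and the fit overestimates here.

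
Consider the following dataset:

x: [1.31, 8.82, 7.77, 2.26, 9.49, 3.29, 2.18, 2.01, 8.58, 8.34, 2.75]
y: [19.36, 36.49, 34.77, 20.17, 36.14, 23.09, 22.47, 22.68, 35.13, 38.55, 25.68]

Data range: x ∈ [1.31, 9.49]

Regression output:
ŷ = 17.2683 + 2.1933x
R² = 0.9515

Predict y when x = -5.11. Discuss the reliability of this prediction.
The equation gives ŷ = 6.0605; however x = -5.11 is 6.42 units below the observed range, so this extrapolated value should not be trusted.

Prediction calculation:
ŷ = 17.2683 + 2.1933 × (-5.11)
ŷ = 6.0605

Reliability:
- Data range: x ∈ [1.31, 9.49]
- Prediction point: x = -5.11 is 6.42 units below the observed range → this is EXTRAPOLATION, not interpolation

Why that matters here:
- R² describes fit only over the sampled x values; it says nothing about behaviour beyond them
- The linear relationship may not hold outside the observed range
- The standard error of prediction grows with (x − x̄)², and x = -5.11 is far from x̄ = 5.16

The R² = 0.9515 only validates the fit within [1.31, 9.49]; treat ŷ = 6.0605 with caution.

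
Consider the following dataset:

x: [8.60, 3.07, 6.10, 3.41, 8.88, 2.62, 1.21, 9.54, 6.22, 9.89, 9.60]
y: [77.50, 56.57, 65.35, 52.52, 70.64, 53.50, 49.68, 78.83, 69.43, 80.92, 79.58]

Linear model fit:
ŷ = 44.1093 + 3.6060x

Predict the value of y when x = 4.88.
ŷ = 61.7066

To predict y for x = 4.88, substitute into the regression equation:

ŷ = 44.1093 + 3.6060 × 4.88
ŷ = 44.1093 + 17.5973
ŷ = 61.7066

This is the fitted mean response at that x — an individual observation would come with a wider prediction interval.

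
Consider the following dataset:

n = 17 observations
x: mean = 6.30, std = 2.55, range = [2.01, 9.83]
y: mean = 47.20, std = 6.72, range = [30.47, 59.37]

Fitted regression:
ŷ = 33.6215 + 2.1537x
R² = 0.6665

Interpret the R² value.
R² = 0.6665 means 66.65% of the variation in y is explained by the linear relationship with x. This indicates a moderate fit.

R² = 1 − SS_res/SS_tot compares the residual scatter to the total scatter of y about its mean.

Here R² = 0.6665:
- Explained: 66.65% of the variation in y
- Unexplained (residual): 100% − 66.65% = 33.35%
- Rule of thumb (below 0.3 weak; 0.3 to below 0.7 moderate; 0.7 and above strong) → moderate

Calculation: R² = 1 − (SS_res / SS_tot), where SS_res is the sum of squared residuals and SS_tot the total sum of squares.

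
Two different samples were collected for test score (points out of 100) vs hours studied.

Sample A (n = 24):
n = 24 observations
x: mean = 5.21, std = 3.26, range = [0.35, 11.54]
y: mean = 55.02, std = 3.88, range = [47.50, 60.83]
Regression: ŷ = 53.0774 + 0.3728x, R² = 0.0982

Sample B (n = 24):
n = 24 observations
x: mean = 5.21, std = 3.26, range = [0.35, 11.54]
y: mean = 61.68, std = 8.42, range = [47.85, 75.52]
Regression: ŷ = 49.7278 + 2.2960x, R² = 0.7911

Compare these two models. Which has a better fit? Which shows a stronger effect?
Model B has the better fit (R² = 0.7911 vs 0.0982). Model B shows the stronger effect (|β₁| = 2.2960 vs 0.3728).

Model Comparison:

Which explains more variance? (R²)
- Model A: R² = 0.0982 → 9.82% of variance in test score explained
- Model B: R² = 0.7911 → 79.11% of variance in test score explained
- 0.7911 > 0.0982 → Model B has the better fit

Which has the larger per-hour effect? (|β₁|)
- Model A: β₁ = 0.3728 → predicted test score rises 0.3728 points per additional hour of study time
- Model B: β₁ = 2.2960 → predicted test score rises 2.2960 points per additional hour of study time
- |0.3728| < |2.2960| → Model B shows the stronger marginal effect

Notes:
- A steeper slope doesn't make a better model if the scatter around the line is large.
- A better fit (higher R²) doesn't necessarily mean a more important relationship.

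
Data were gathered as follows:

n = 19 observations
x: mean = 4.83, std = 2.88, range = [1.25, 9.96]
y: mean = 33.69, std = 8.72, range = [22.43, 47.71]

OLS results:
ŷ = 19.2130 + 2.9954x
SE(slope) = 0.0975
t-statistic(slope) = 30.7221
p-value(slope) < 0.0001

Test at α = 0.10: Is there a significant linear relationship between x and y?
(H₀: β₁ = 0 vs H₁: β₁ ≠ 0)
Since p-value < 0.0001 < α = 0.10, reject H₀ — the slope is significantly different from 0.

Hypothesis test for the slope coefficient:

H₀: β₁ = 0 (no linear relationship)
H₁: β₁ ≠ 0 (linear relationship exists)

Test statistic: t = β̂₁ / SE(β̂₁) = 2.9954 / 0.0975 = 30.7221

The p-value (<0.0001) is the probability, under H₀, of a t-statistic at least as extreme as |t| = 30.7221 (two-sided, df = n − 2 = 17).

Decision rule: reject H₀ if p-value < α.
p-value < 0.0001 < α = 0.10 → reject H₀.

At α = 0.10 the data do provide convincing evidence of a nonzero slope.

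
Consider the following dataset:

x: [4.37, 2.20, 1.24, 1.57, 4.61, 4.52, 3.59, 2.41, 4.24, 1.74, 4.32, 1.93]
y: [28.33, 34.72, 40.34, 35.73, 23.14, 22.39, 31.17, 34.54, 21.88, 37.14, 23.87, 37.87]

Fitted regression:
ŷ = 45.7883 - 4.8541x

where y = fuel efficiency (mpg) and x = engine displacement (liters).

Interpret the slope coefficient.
On average, fuel efficiency is about 4.8541 mpg lower for every extra liter of engine displacement.

β₁ = -4.8541 is the change in predicted fuel efficiency (mpg) per additional liter of engine displacement.

Interpretation:
- Engine displacement up by 1 liter → predicted fuel efficiency decreases by 4.8541 mpg
- This is a linear approximation: the same per-unit change is assumed across the whole observed x range

(β₀ = 45.7883 is the fitted value at x = 0 and is not part of the slope interpretation.)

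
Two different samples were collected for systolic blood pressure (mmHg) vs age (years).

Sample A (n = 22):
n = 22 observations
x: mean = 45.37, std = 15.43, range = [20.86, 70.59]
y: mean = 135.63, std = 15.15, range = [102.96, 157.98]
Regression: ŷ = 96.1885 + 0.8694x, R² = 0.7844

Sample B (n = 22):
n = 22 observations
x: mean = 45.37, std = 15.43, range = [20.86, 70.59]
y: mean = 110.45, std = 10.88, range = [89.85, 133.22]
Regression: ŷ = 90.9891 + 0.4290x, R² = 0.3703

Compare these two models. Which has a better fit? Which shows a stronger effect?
Model A has the better fit (R² = 0.7844 vs 0.3703). Model A shows the stronger effect (|β₁| = 0.8694 vs 0.4290).

Model Comparison:

Goodness of fit (R²):
- Model A: R² = 0.7844 → 78.44% of variance in blood pressure explained
- Model B: R² = 0.3703 → 37.03% of variance in blood pressure explained
- 0.7844 > 0.3703 → Model A has the better fit

Which has the larger per-year effect? (|β₁|)
- Model A: β₁ = 0.8694 → predicted blood pressure rises 0.8694 mmHg per additional year of age
- Model B: β₁ = 0.4290 → predicted blood pressure rises 0.4290 mmHg per additional year of age
- |0.8694| > |0.4290| → Model A shows the stronger marginal effect

Notes:
- R² measures how tightly points cluster around the line; β₁ measures how steep the line is — they answer different questions.
- The two samples could reflect different populations, time periods, or measurement quality.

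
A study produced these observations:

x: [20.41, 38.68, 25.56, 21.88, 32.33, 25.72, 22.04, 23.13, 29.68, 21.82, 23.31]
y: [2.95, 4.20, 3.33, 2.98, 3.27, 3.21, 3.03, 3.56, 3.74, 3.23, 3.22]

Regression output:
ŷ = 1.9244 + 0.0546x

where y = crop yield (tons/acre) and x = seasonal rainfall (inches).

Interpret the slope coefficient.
For each additional inch of rainfall, predicted crop yield increases by approximately 0.0546 tons/acre.

The slope β₁ = 0.0546 gives the rate at which the fitted crop yield changes with rainfall.

Interpretation:
- Rainfall up by 1 inch → predicted crop yield increases by 0.0546 tons/acre
- The effect is assumed constant over the observed range of x (linearity)
- The slope describes association in these data, not necessarily a causal effect

The intercept β₀ = 1.9244 is the predicted crop yield when rainfall = 0; since the smallest observed x is 20.41, this is an extrapolation and mainly anchors the line.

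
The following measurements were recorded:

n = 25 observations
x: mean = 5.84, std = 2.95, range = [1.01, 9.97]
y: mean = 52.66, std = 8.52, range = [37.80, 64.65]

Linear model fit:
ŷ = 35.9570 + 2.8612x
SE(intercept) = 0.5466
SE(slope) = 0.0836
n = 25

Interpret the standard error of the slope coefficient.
SE(slope) = 0.0836 measures the uncertainty in the estimated slope. The coefficient is estimated precisely (SE/|β̂₁| = 2.9%).

SE(β̂₁) = 0.0836 says: if we drew many samples of n = 25 from the same population and refit each time, the fitted slopes would scatter with a standard deviation of roughly 0.0836 around the true β₁.

Relative precision:
- SE / |β̂₁| = 0.0836 / 2.8612 = 2.9%
- Rule of thumb (under 20%: precise; 20% to under 50%: moderately precise; 50% or more: imprecise) → precise

Rough 95% range (±2 SE): 2.8612 ± 0.1672 → (2.6940, 3.0284).

What drives SE(β̂₁): wider spread of x values → smaller SE; more residual scatter → larger SE; larger n (here n = 25) → smaller SE.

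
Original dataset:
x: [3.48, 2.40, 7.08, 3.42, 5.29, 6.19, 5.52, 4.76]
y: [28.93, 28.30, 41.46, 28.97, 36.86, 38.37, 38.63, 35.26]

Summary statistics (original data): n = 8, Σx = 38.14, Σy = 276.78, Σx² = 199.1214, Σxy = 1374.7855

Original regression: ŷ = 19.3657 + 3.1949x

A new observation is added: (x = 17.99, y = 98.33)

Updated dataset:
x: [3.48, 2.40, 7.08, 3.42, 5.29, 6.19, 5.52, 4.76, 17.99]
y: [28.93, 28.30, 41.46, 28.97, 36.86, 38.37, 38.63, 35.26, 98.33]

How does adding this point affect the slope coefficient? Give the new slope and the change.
New slope β₁ = 4.6573 versus 3.1949 before: a change of +1.4624 (+45.8%).

x = 17.99 lies well outside the original x-range [2.40, 7.08] (x̄ ≈ 4.77), so this observation has high leverage and can move the slope substantially.

Step 1: Update the sums with the new point (n goes from 8 to 9)
Σx  = 38.14 + 17.99 = 56.13
Σy  = 276.78 + 98.33 = 375.11
Σx² = 199.1214 + 17.99² = 199.1214 + 323.6401 = 522.7615
Σxy = 1374.7855 + 17.99×98.33 = 1374.7855 + 1768.9567 = 3143.7422

Step 2: Recompute the slope with b₁ = (nΣxy − ΣxΣy) / (nΣx² − (Σx)²)
Numerator   = 9×3143.7422 − 56.13×375.11 = 28293.6798 − 21054.9243 = 7238.7555
Denominator = 9×522.7615 − 56.13² = 4704.8535 − 3150.5769 = 1554.2766
b₁(new) = 7238.7555 / 1554.2766 = 4.6573

(Same formula on the original sums: (8×1374.7855 − 38.14×276.78) / (8×199.1214 − 38.14²) = 441.8948 / 138.3116 = 3.1949, matching the given fit.)

Step 3: Change in slope
Δβ₁ = 4.6573 − 3.1949 = +1.4624
Relative change = +1.4624 / 3.1949 × 100% = +45.8%
→ the slope increases when the point is added.

Because the point sits above the extension of the original line at a high-leverage x, it tilts the fit up.
In practice: examine leverage (hᵢ) and Cook's distance rather than deleting it automatically.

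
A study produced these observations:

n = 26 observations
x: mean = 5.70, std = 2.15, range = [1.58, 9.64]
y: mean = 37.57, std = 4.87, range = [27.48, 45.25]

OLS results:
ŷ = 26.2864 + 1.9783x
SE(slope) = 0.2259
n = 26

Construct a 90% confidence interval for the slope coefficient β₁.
The 90% CI for β₁ is (1.5918, 2.3648)

Confidence interval for the slope:

The 90% CI for β₁ is: β̂₁ ± t*(α/2, n-2) × SE(β̂₁)

Step 1: Find critical t-value
- Confidence level = 0.9
- Degrees of freedom = n - 2 = 26 - 2 = 24
- t*(α/2, 24) = 1.7109

Step 2: Calculate margin of error
Margin = 1.7109 × 0.2259 = 0.3865

Step 3: Construct interval
CI = 1.9783 ± 0.3865
CI = (1.5918, 2.3648)

Interpretation: each one-unit increase in x is associated with a change in mean y of between 1.5918 and 2.3648, with 90% confidence.
Since 0 is outside the interval, a two-sided test at α = 0.10 would reject H₀: β₁ = 0.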